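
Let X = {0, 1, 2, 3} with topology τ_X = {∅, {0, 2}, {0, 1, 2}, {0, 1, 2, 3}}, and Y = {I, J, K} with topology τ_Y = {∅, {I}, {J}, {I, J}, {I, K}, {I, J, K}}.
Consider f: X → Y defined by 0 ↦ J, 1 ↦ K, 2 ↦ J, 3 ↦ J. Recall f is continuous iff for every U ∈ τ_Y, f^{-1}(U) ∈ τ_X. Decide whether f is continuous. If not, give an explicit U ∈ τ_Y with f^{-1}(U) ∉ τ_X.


f is NOT continuous.

Compute f^{-1}(U) for each U ∈ τ_Y:
  U = ∅: f^{-1}(U) = ∅ ∈ τ_X ✓.
  U = {I}: f^{-1}(U) = ∅ ∈ τ_X ✓.
  U = {J}: f^{-1}(U) = {0, 2, 3} ∉ τ_X ✗.
  U = {I, J}: f^{-1}(U) = {0, 2, 3} ∉ τ_X ✗.
  U = {I, K}: f^{-1}(U) = {1} ∉ τ_X ✗.
  U = {I, J, K}: f^{-1}(U) = {0, 1, 2, 3} ∈ τ_X ✓.
Found U = {J} with f^{-1}(U) = {0, 2, 3} not in τ_X. Therefore f is NOT continuous.


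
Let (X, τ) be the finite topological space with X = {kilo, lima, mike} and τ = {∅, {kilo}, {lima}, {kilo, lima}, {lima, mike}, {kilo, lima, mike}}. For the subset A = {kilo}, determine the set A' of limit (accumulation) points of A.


A' = ∅

For each x ∈ X, list the open sets U ∈ τ with x ∈ U, then check whether U ∩ (A ∖ {x}) ≠ ∅ for every such U.
  x = kilo: open {kilo} ∋ x has {kilo} ∩ (A ∖ {kilo}) = ∅, so x is NOT a limit point.
  x = lima: open {lima} ∋ x has {lima} ∩ (A ∖ {lima}) = ∅, so x is NOT a limit point.
  x = mike: open {lima, mike} ∋ x has {lima, mike} ∩ (A ∖ {mike}) = ∅, so x is NOT a limit point.
Collecting: A' = ∅.


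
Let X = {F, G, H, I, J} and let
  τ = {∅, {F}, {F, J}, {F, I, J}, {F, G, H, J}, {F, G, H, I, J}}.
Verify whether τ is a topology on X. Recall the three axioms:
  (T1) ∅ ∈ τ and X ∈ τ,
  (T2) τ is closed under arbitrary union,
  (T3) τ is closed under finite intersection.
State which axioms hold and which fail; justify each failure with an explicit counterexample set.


τ IS a topology on X.

Axiom (T1): ∅ ∈ τ? Yes; X ∈ τ? Yes.
Axiom (T2/T3): check pairwise unions and intersections of members of τ.
All pairwise intersections and unions checked — each lies in τ. Therefore τ satisfies (T1), (T2), (T3): it IS a topology on X.


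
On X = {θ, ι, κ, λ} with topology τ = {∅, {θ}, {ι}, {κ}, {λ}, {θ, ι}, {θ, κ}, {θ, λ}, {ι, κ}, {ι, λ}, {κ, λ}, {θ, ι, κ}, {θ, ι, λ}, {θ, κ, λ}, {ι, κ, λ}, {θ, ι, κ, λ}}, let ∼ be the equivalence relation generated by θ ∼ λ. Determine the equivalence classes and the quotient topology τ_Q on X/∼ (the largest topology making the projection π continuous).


X/∼ = {[θ=λ], [ι], [κ]}; |τ_Q| = 8.

Equivalence classes: [θ=λ], [ι], [κ].
Quotient map π: X → X/∼ sends θ ↦ [θ=λ], ι ↦ [ι], κ ↦ [κ], λ ↦ [θ=λ].
For each subset V ⊆ X/∼, compute π^{-1}(V) ⊆ X and check whether π^{-1}(V) ∈ τ. V is open in τ_Q iff π^{-1}(V) ∈ τ.
  V = {}: π^{-1}(V) = ∅ ∈ τ ✓.
  V = {[θ=λ]}: π^{-1}(V) = {θ, λ} ∈ τ ✓.
  V = {[ι]}: π^{-1}(V) = {ι} ∈ τ ✓.
  V = {[θ=λ], [ι]}: π^{-1}(V) = {θ, ι, λ} ∈ τ ✓.
  V = {[κ]}: π^{-1}(V) = {κ} ∈ τ ✓.
  V = {[θ=λ], [κ]}: π^{-1}(V) = {θ, κ, λ} ∈ τ ✓.
  V = {[ι], [κ]}: π^{-1}(V) = {ι, κ} ∈ τ ✓.
  V = {[θ=λ], [ι], [κ]}: π^{-1}(V) = {θ, ι, κ, λ} ∈ τ ✓.
Open sets in the quotient: τ_Q = {{}, {[θ=λ]}, {[ι]}, {[θ=λ], [ι]}, {[κ]}, {[θ=λ], [κ]}, {[ι], [κ]}, {[θ=λ], [ι], [κ]}} (8 elements).


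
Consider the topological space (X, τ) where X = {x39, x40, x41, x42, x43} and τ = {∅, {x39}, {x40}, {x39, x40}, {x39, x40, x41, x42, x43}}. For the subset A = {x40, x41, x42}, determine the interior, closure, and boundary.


int(A) = {x40}, cl(A) = {x40, x41, x42, x43}, ∂A = {x41, x42, x43}.

Closed sets in (X, τ) are complements of opens:
  closed(X, τ) = {∅, {x41, x42, x43}, {x39, x41, x42, x43}, {x40, x41, x42, x43}, {x39, x40, x41, x42, x43}}.
int(A) = ⋃ {U ∈ τ : U ⊆ A}. Opens contained in A: ∅, {x40}.
Taking the union of these: int(A) = {x40}.
cl(A) = ⋂ {C closed : A ⊆ C}. Closed sets containing A: {x40, x41, x42, x43}, {x39, x40, x41, x42, x43}.
Intersecting these: cl(A) = {x40, x41, x42, x43}.
∂A = cl(A) ∖ int(A) = {x40, x41, x42, x43} ∖ {x40} = {x41, x42, x43}.


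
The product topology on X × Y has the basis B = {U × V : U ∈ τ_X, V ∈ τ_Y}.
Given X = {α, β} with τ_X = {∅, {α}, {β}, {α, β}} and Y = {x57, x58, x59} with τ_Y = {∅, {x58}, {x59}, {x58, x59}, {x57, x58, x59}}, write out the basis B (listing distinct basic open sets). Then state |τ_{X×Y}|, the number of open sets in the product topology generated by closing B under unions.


Basis B = {∅ × ∅, {α} × {x58}, {α} × {x59}, {β} × {x58}, {β} × {x59}, {α} × {x58, x59}, {α, β} × {x58}, {α, β} × {x59}, {β} × {x58, x59}, {α} × {x57, x58, x59}, {β} × {x57, x58, x59}, {α, β} × {x58, x59}, {α, β} × {x57, x58, x59}}; |τ_{X×Y}| = 25.

Enumerate products U × V with U ∈ τ_X, V ∈ τ_Y (deduplicated):
  ∅ × ∅ = {} (∅)
  {α} × {x58} = {(α,x58)}
  {α} × {x59} = {(α,x59)}
  {β} × {x58} = {(β,x58)}
  {β} × {x59} = {(β,x59)}
  {α} × {x58, x59} = {(α,x58), (α,x59)}
  {α, β} × {x58} = {(α,x58), (β,x58)}
  {α, β} × {x59} = {(α,x59), (β,x59)}
  {β} × {x58, x59} = {(β,x58), (β,x59)}
  {α} × {x57, x58, x59} = {(α,x57), (α,x58), (α,x59)}
  {β} × {x57, x58, x59} = {(β,x57), (β,x58), (β,x59)}
  {α, β} × {x58, x59} = {(α,x58), (α,x59), (β,x58), (β,x59)}
  {α, β} × {x57, x58, x59} = {(α,x57), (α,x58), (α,x59), (β,x57), (β,x58), (β,x59)}
These 13 distinct sets form the basis B.
Close under arbitrary unions to get τ_{X×Y}; counting gives |τ_{X×Y}| = 25.


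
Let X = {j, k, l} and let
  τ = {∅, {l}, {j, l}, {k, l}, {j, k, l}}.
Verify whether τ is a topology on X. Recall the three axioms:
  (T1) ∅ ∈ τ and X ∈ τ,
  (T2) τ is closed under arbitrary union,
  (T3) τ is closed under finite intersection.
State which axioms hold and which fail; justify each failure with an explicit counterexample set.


τ IS a topology on X.

Axiom (T1): ∅ ∈ τ? Yes; X ∈ τ? Yes.
Axiom (T2/T3): check pairwise unions and intersections of members of τ.
All pairwise intersections and unions checked — each lies in τ. Therefore τ satisfies (T1), (T2), (T3): it IS a topology on X.


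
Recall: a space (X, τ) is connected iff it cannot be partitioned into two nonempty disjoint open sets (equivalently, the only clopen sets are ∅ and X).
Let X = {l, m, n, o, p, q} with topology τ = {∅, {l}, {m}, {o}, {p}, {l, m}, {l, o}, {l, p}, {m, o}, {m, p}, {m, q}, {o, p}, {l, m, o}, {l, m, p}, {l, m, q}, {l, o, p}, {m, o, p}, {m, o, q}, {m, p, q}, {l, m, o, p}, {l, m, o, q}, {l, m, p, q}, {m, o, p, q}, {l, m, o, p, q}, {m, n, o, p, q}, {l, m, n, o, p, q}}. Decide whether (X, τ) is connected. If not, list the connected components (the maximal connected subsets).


(X, τ) is disconnected; components = [{l}, {m, n, o, p, q}].

Find clopen sets (U ∈ τ with X ∖ U ∈ τ):
  U = ∅, X ∖ U = {l, m, n, o, p, q} — both open, so U is clopen.
  U = {l}, X ∖ U = {m, n, o, p, q} — both open, so U is clopen.
  U = {m, n, o, p, q}, X ∖ U = {l} — both open, so U is clopen.
  U = {l, m, n, o, p, q}, X ∖ U = ∅ — both open, so U is clopen.
Nontrivial clopen(s) exist: e.g. {l}. So (X, τ) is disconnected.
Compute connected components by grouping points that agree on all clopens:
  component: {l}
  component: {m, n, o, p, q}


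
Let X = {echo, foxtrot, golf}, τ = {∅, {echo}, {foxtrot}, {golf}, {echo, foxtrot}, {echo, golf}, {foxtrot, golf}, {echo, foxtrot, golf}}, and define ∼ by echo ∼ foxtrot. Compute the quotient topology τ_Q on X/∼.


X/∼ = {[echo=foxtrot], [golf]}; |τ_Q| = 4.

Equivalence classes: [echo=foxtrot], [golf].
Quotient map π: X → X/∼ sends echo ↦ [echo=foxtrot], foxtrot ↦ [echo=foxtrot], golf ↦ [golf].
For each subset V ⊆ X/∼, compute π^{-1}(V) ⊆ X and check whether π^{-1}(V) ∈ τ. V is open in τ_Q iff π^{-1}(V) ∈ τ.
  V = {}: π^{-1}(V) = ∅ ∈ τ ✓.
  V = {[echo=foxtrot]}: π^{-1}(V) = {echo, foxtrot} ∈ τ ✓.
  V = {[golf]}: π^{-1}(V) = {golf} ∈ τ ✓.
  V = {[echo=foxtrot], [golf]}: π^{-1}(V) = {echo, foxtrot, golf} ∈ τ ✓.
Open sets in the quotient: τ_Q = {{}, {[echo=foxtrot]}, {[golf]}, {[echo=foxtrot], [golf]}} (4 elements).


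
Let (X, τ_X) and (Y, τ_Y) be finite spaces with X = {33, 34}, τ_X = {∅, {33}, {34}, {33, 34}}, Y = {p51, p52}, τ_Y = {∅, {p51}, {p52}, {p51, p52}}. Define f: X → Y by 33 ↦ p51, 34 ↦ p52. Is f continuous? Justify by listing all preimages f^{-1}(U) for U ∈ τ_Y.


f IS continuous.

Compute f^{-1}(U) for each U ∈ τ_Y:
  U = ∅: f^{-1}(U) = ∅ ∈ τ_X ✓.
  U = {p51}: f^{-1}(U) = {33} ∈ τ_X ✓.
  U = {p52}: f^{-1}(U) = {34} ∈ τ_X ✓.
  U = {p51, p52}: f^{-1}(U) = {33, 34} ∈ τ_X ✓.
Every preimage lies in τ_X, so f IS continuous.


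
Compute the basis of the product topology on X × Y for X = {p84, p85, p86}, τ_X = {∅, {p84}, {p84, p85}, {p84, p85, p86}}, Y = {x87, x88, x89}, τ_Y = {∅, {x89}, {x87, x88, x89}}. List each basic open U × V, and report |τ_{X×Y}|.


Basis B = {∅ × ∅, {p84} × {x89}, {p84, p85} × {x89}, {p84} × {x87, x88, x89}, {p84, p85, p86} × {x89}, {p84, p85} × {x87, x88, x89}, {p84, p85, p86} × {x87, x88, x89}}; |τ_{X×Y}| = 10.

Enumerate products U × V with U ∈ τ_X, V ∈ τ_Y (deduplicated):
  ∅ × ∅ = {} (∅)
  {p84} × {x89} = {(p84,x89)}
  {p84, p85} × {x89} = {(p84,x89), (p85,x89)}
  {p84} × {x87, x88, x89} = {(p84,x87), (p84,x88), (p84,x89)}
  {p84, p85, p86} × {x89} = {(p84,x89), (p85,x89), (p86,x89)}
  {p84, p85} × {x87, x88, x89} = {(p84,x87), (p84,x88), (p84,x89), (p85,x87), (p85,x88), (p85,x89)}
  {p84, p85, p86} × {x87, x88, x89} = {(p84,x87), (p84,x88), (p84,x89), (p85,x87), (p85,x88), (p85,x89), (p86,x87), (p86,x88), (p86,x89)}
These 7 distinct sets form the basis B.
Close under arbitrary unions to get τ_{X×Y}; counting gives |τ_{X×Y}| = 10.


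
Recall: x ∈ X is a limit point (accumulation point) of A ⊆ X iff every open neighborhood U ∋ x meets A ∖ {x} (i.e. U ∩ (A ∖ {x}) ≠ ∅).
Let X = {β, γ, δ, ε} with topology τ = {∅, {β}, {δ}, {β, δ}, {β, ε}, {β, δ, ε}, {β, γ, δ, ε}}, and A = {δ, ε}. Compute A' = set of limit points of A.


A' = {γ}

For each x ∈ X, list the open sets U ∈ τ with x ∈ U, then check whether U ∩ (A ∖ {x}) ≠ ∅ for every such U.
  x = β: open {β} ∋ x has {β} ∩ (A ∖ {β}) = ∅, so x is NOT a limit point.
  x = γ: opens ∋ x are {β, γ, δ, ε}; each meets A ∖ {γ}, so x IS a limit point.
  x = δ: open {δ} ∋ x has {δ} ∩ (A ∖ {δ}) = ∅, so x is NOT a limit point.
  x = ε: open {β, ε} ∋ x has {β, ε} ∩ (A ∖ {ε}) = ∅, so x is NOT a limit point.
Collecting: A' = {γ}.


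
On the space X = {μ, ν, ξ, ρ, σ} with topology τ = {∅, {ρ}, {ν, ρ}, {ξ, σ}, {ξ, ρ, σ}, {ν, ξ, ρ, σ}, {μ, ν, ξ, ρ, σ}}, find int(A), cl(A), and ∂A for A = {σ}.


int(A) = ∅, cl(A) = {μ, ξ, σ}, ∂A = {μ, ξ, σ}.

Closed sets in (X, τ) are complements of opens:
  closed(X, τ) = {∅, {μ}, {μ, ν}, {μ, ν, ρ}, {μ, ξ, σ}, {μ, ν, ξ, σ}, {μ, ν, ξ, ρ, σ}}.
int(A) = ⋃ {U ∈ τ : U ⊆ A}. Opens contained in A: ∅.
Taking the union of these: int(A) = ∅.
cl(A) = ⋂ {C closed : A ⊆ C}. Closed sets containing A: {μ, ξ, σ}, {μ, ν, ξ, σ}, {μ, ν, ξ, ρ, σ}.
Intersecting these: cl(A) = {μ, ξ, σ}.
∂A = cl(A) ∖ int(A) = {μ, ξ, σ} ∖ ∅ = {μ, ξ, σ}.


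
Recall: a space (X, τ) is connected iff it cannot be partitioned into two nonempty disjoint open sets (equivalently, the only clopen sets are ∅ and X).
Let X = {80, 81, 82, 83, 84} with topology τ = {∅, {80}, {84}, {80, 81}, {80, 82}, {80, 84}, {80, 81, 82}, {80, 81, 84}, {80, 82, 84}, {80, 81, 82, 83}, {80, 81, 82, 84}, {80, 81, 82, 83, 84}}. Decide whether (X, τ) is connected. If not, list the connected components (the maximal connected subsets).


(X, τ) is disconnected; components = [{84}, {80, 81, 82, 83}].

Find clopen sets (U ∈ τ with X ∖ U ∈ τ):
  U = ∅, X ∖ U = {80, 81, 82, 83, 84} — both open, so U is clopen.
  U = {84}, X ∖ U = {80, 81, 82, 83} — both open, so U is clopen.
  U = {80, 81, 82, 83}, X ∖ U = {84} — both open, so U is clopen.
  U = {80, 81, 82, 83, 84}, X ∖ U = ∅ — both open, so U is clopen.
Nontrivial clopen(s) exist: e.g. {80, 81, 82, 83}. So (X, τ) is disconnected.
Compute connected components by grouping points that agree on all clopens:
  component: {84}
  component: {80, 81, 82, 83}


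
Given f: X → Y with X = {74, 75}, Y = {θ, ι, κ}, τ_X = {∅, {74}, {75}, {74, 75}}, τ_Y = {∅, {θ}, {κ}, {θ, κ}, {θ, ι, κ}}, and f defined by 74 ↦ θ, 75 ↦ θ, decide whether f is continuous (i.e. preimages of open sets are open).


f IS continuous.

Compute f^{-1}(U) for each U ∈ τ_Y:
  U = ∅: f^{-1}(U) = ∅ ∈ τ_X ✓.
  U = {θ}: f^{-1}(U) = {74, 75} ∈ τ_X ✓.
  U = {κ}: f^{-1}(U) = ∅ ∈ τ_X ✓.
  U = {θ, κ}: f^{-1}(U) = {74, 75} ∈ τ_X ✓.
  U = {θ, ι, κ}: f^{-1}(U) = {74, 75} ∈ τ_X ✓.
Every preimage lies in τ_X, so f IS continuous.


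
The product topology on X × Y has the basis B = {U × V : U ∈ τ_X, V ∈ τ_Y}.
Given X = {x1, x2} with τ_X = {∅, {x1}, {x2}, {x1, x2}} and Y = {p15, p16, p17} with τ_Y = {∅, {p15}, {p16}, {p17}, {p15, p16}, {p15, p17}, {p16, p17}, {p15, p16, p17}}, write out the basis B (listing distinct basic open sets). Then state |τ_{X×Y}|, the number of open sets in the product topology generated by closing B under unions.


Basis B = {∅ × ∅, {x1} × {p15}, {x1} × {p16}, {x1} × {p17}, {x2} × {p15}, {x2} × {p16}, {x2} × {p17}, {x1} × {p15, p16}, {x1} × {p15, p17}, {x1, x2} × {p15}, {x1} × {p16, p17}, {x1, x2} × {p16}, {x1, x2} × {p17}, {x2} × {p15, p16}, {x2} × {p15, p17}, {x2} × {p16, p17}, {x1} × {p15, p16, p17}, {x2} × {p15, p16, p17}, {x1, x2} × {p15, p16}, {x1, x2} × {p15, p17}, {x1, x2} × {p16, p17}, {x1, x2} × {p15, p16, p17}}; |τ_{X×Y}| = 64.

Enumerate products U × V with U ∈ τ_X, V ∈ τ_Y (deduplicated):
  ∅ × ∅ = {} (∅)
  {x1} × {p15} = {(x1,p15)}
  {x1} × {p16} = {(x1,p16)}
  {x1} × {p17} = {(x1,p17)}
  {x2} × {p15} = {(x2,p15)}
  {x2} × {p16} = {(x2,p16)}
  {x2} × {p17} = {(x2,p17)}
  {x1} × {p15, p16} = {(x1,p15), (x1,p16)}
  {x1} × {p15, p17} = {(x1,p15), (x1,p17)}
  {x1, x2} × {p15} = {(x1,p15), (x2,p15)}
  {x1} × {p16, p17} = {(x1,p16), (x1,p17)}
  {x1, x2} × {p16} = {(x1,p16), (x2,p16)}
  {x1, x2} × {p17} = {(x1,p17), (x2,p17)}
  {x2} × {p15, p16} = {(x2,p15), (x2,p16)}
  {x2} × {p15, p17} = {(x2,p15), (x2,p17)}
  {x2} × {p16, p17} = {(x2,p16), (x2,p17)}
  {x1} × {p15, p16, p17} = {(x1,p15), (x1,p16), (x1,p17)}
  {x2} × {p15, p16, p17} = {(x2,p15), (x2,p16), (x2,p17)}
  {x1, x2} × {p15, p16} = {(x1,p15), (x1,p16), (x2,p15), (x2,p16)}
  {x1, x2} × {p15, p17} = {(x1,p15), (x1,p17), (x2,p15), (x2,p17)}
  {x1, x2} × {p16, p17} = {(x1,p16), (x1,p17), (x2,p16), (x2,p17)}
  {x1, x2} × {p15, p16, p17} = {(x1,p15), (x1,p16), (x1,p17), (x2,p15), (x2,p16), (x2,p17)}
These 22 distinct sets form the basis B.
Close under arbitrary unions to get τ_{X×Y}; counting gives |τ_{X×Y}| = 64.


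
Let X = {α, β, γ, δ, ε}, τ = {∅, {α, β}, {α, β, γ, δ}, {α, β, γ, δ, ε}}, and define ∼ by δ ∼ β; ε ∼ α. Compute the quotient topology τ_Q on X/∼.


X/∼ = {[α=ε], [β=δ], [γ]}; |τ_Q| = 2.

Equivalence classes: [α=ε], [β=δ], [γ].
Quotient map π: X → X/∼ sends α ↦ [α=ε], β ↦ [β=δ], γ ↦ [γ], δ ↦ [β=δ], ε ↦ [α=ε].
For each subset V ⊆ X/∼, compute π^{-1}(V) ⊆ X and check whether π^{-1}(V) ∈ τ. V is open in τ_Q iff π^{-1}(V) ∈ τ.
  V = {}: π^{-1}(V) = ∅ ∈ τ ✓.
  V = {[α=ε]}: π^{-1}(V) = {α, ε} ∉ τ ✗.
  V = {[β=δ]}: π^{-1}(V) = {β, δ} ∉ τ ✗.
  V = {[α=ε], [β=δ]}: π^{-1}(V) = {α, β, δ, ε} ∉ τ ✗.
  V = {[γ]}: π^{-1}(V) = {γ} ∉ τ ✗.
  V = {[α=ε], [γ]}: π^{-1}(V) = {α, γ, ε} ∉ τ ✗.
  V = {[β=δ], [γ]}: π^{-1}(V) = {β, γ, δ} ∉ τ ✗.
  V = {[α=ε], [β=δ], [γ]}: π^{-1}(V) = {α, β, γ, δ, ε} ∈ τ ✓.
Open sets in the quotient: τ_Q = {{}, {[α=ε], [β=δ], [γ]}} (2 elements).


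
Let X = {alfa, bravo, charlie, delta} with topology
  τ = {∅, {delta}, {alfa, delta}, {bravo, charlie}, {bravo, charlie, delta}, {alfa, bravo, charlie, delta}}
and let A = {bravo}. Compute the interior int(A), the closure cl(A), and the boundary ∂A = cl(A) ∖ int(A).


int(A) = ∅, cl(A) = {bravo, charlie}, ∂A = {bravo, charlie}.

Closed sets in (X, τ) are complements of opens:
  closed(X, τ) = {∅, {alfa}, {alfa, delta}, {bravo, charlie}, {alfa, bravo, charlie}, {alfa, bravo, charlie, delta}}.
int(A) = ⋃ {U ∈ τ : U ⊆ A}. Opens contained in A: ∅.
Taking the union of these: int(A) = ∅.
cl(A) = ⋂ {C closed : A ⊆ C}. Closed sets containing A: {bravo, charlie}, {alfa, bravo, charlie}, {alfa, bravo, charlie, delta}.
Intersecting these: cl(A) = {bravo, charlie}.
∂A = cl(A) ∖ int(A) = {bravo, charlie} ∖ ∅ = {bravo, charlie}.


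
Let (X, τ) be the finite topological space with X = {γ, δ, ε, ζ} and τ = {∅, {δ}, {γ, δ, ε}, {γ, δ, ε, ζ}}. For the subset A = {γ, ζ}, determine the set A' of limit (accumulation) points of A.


A' = {ε, ζ}

For each x ∈ X, list the open sets U ∈ τ with x ∈ U, then check whether U ∩ (A ∖ {x}) ≠ ∅ for every such U.
  x = γ: open {γ, δ, ε} ∋ x has {γ, δ, ε} ∩ (A ∖ {γ}) = ∅, so x is NOT a limit point.
  x = δ: open {δ} ∋ x has {δ} ∩ (A ∖ {δ}) = ∅, so x is NOT a limit point.
  x = ε: opens ∋ x are {γ, δ, ε}, {γ, δ, ε, ζ}; each meets A ∖ {ε}, so x IS a limit point.
  x = ζ: opens ∋ x are {γ, δ, ε, ζ}; each meets A ∖ {ζ}, so x IS a limit point.
Collecting: A' = {ε, ζ}.


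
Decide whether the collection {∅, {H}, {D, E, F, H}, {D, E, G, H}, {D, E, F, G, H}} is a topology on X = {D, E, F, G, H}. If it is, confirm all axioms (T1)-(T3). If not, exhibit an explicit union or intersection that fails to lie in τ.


τ is NOT a topology on X.

Axiom (T1): ∅ ∈ τ? Yes; X ∈ τ? Yes.
Axiom (T2/T3): check pairwise unions and intersections of members of τ.
Counterexample for (T3): {D, E, F, H} ∩ {D, E, G, H} = {D, E, H} ∉ τ. Therefore τ is NOT a topology.


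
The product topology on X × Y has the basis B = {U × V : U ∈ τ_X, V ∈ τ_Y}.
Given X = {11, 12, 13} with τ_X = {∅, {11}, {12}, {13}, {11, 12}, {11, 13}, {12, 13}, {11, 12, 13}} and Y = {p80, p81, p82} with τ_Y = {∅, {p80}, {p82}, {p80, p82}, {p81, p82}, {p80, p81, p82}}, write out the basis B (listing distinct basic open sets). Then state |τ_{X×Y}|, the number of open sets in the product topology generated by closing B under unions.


Basis B = {∅ × ∅, {11} × {p80}, {11} × {p82}, {12} × {p80}, {12} × {p82}, {13} × {p80}, {13} × {p82}, {11} × {p80, p82}, {11, 12} × {p80}, {11, 13} × {p80}, {11} × {p81, p82}, {11, 12} × {p82}, {11, 13} × {p82}, {12} × {p80, p82}, {12, 13} × {p80}, {12} × {p81, p82}, {12, 13} × {p82}, {13} × {p80, p82}, {13} × {p81, p82}, {11} × {p80, p81, p82}, {11, 12, 13} × {p80}, {11, 12, 13} × {p82}, {12} × {p80, p81, p82}, {13} × {p80, p81, p82}, {11, 12} × {p80, p82}, {11, 13} × {p80, p82}, {11, 12} × {p81, p82}, {11, 13} × {p81, p82}, {12, 13} × {p80, p82}, {12, 13} × {p81, p82}, {11, 12} × {p80, p81, p82}, {11, 13} × {p80, p81, p82}, {11, 12, 13} × {p80, p82}, {11, 12, 13} × {p81, p82}, {12, 13} × {p80, p81, p82}, {11, 12, 13} × {p80, p81, p82}}; |τ_{X×Y}| = 216.

Enumerate products U × V with U ∈ τ_X, V ∈ τ_Y (deduplicated):
  ∅ × ∅ = {} (∅)
  {11} × {p80} = {(11,p80)}
  {11} × {p82} = {(11,p82)}
  {12} × {p80} = {(12,p80)}
  {12} × {p82} = {(12,p82)}
  {13} × {p80} = {(13,p80)}
  {13} × {p82} = {(13,p82)}
  {11} × {p80, p82} = {(11,p80), (11,p82)}
  {11, 12} × {p80} = {(11,p80), (12,p80)}
  {11, 13} × {p80} = {(11,p80), (13,p80)}
  {11} × {p81, p82} = {(11,p81), (11,p82)}
  {11, 12} × {p82} = {(11,p82), (12,p82)}
  {11, 13} × {p82} = {(11,p82), (13,p82)}
  {12} × {p80, p82} = {(12,p80), (12,p82)}
  {12, 13} × {p80} = {(12,p80), (13,p80)}
  {12} × {p81, p82} = {(12,p81), (12,p82)}
  {12, 13} × {p82} = {(12,p82), (13,p82)}
  {13} × {p80, p82} = {(13,p80), (13,p82)}
  {13} × {p81, p82} = {(13,p81), (13,p82)}
  {11} × {p80, p81, p82} = {(11,p80), (11,p81), (11,p82)}
  {11, 12, 13} × {p80} = {(11,p80), (12,p80), (13,p80)}
  {11, 12, 13} × {p82} = {(11,p82), (12,p82), (13,p82)}
  {12} × {p80, p81, p82} = {(12,p80), (12,p81), (12,p82)}
  {13} × {p80, p81, p82} = {(13,p80), (13,p81), (13,p82)}
  {11, 12} × {p80, p82} = {(11,p80), (11,p82), (12,p80), (12,p82)}
  {11, 13} × {p80, p82} = {(11,p80), (11,p82), (13,p80), (13,p82)}
  {11, 12} × {p81, p82} = {(11,p81), (11,p82), (12,p81), (12,p82)}
  {11, 13} × {p81, p82} = {(11,p81), (11,p82), (13,p81), (13,p82)}
  {12, 13} × {p80, p82} = {(12,p80), (12,p82), (13,p80), (13,p82)}
  {12, 13} × {p81, p82} = {(12,p81), (12,p82), (13,p81), (13,p82)}
  {11, 12} × {p80, p81, p82} = {(11,p80), (11,p81), (11,p82), (12,p80), (12,p81), (12,p82)}
  {11, 13} × {p80, p81, p82} = {(11,p80), (11,p81), (11,p82), (13,p80), (13,p81), (13,p82)}
  {11, 12, 13} × {p80, p82} = {(11,p80), (11,p82), (12,p80), (12,p82), (13,p80), (13,p82)}
  {11, 12, 13} × {p81, p82} = {(11,p81), (11,p82), (12,p81), (12,p82), (13,p81), (13,p82)}
  {12, 13} × {p80, p81, p82} = {(12,p80), (12,p81), (12,p82), (13,p80), (13,p81), (13,p82)}
  {11, 12, 13} × {p80, p81, p82} = {(11,p80), (11,p81), (11,p82), (12,p80), (12,p81), (12,p82), (13,p80), (13,p81), (13,p82)}
These 36 distinct sets form the basis B.
Close under arbitrary unions to get τ_{X×Y}; counting gives |τ_{X×Y}| = 216.


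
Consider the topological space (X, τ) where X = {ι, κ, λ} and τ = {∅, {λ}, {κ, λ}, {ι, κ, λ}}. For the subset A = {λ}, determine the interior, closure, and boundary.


int(A) = {λ}, cl(A) = {ι, κ, λ}, ∂A = {ι, κ}.

Closed sets in (X, τ) are complements of opens:
  closed(X, τ) = {∅, {ι}, {ι, κ}, {ι, κ, λ}}.
int(A) = ⋃ {U ∈ τ : U ⊆ A}. Opens contained in A: ∅, {λ}.
Taking the union of these: int(A) = {λ}.
cl(A) = ⋂ {C closed : A ⊆ C}. Closed sets containing A: {ι, κ, λ}.
Intersecting these: cl(A) = {ι, κ, λ}.
∂A = cl(A) ∖ int(A) = {ι, κ, λ} ∖ {λ} = {ι, κ}.


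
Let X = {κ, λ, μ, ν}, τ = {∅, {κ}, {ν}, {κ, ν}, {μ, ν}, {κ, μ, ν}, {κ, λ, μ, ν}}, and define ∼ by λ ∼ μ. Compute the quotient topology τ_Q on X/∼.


X/∼ = {[κ], [λ=μ], [ν]}; |τ_Q| = 5.

Equivalence classes: [κ], [λ=μ], [ν].
Quotient map π: X → X/∼ sends κ ↦ [κ], λ ↦ [λ=μ], μ ↦ [λ=μ], ν ↦ [ν].
For each subset V ⊆ X/∼, compute π^{-1}(V) ⊆ X and check whether π^{-1}(V) ∈ τ. V is open in τ_Q iff π^{-1}(V) ∈ τ.
  V = {}: π^{-1}(V) = ∅ ∈ τ ✓.
  V = {[κ]}: π^{-1}(V) = {κ} ∈ τ ✓.
  V = {[λ=μ]}: π^{-1}(V) = {λ, μ} ∉ τ ✗.
  V = {[κ], [λ=μ]}: π^{-1}(V) = {κ, λ, μ} ∉ τ ✗.
  V = {[ν]}: π^{-1}(V) = {ν} ∈ τ ✓.
  V = {[κ], [ν]}: π^{-1}(V) = {κ, ν} ∈ τ ✓.
  V = {[λ=μ], [ν]}: π^{-1}(V) = {λ, μ, ν} ∉ τ ✗.
  V = {[κ], [λ=μ], [ν]}: π^{-1}(V) = {κ, λ, μ, ν} ∈ τ ✓.
Open sets in the quotient: τ_Q = {{}, {[κ]}, {[ν]}, {[κ], [ν]}, {[κ], [λ=μ], [ν]}} (5 elements).


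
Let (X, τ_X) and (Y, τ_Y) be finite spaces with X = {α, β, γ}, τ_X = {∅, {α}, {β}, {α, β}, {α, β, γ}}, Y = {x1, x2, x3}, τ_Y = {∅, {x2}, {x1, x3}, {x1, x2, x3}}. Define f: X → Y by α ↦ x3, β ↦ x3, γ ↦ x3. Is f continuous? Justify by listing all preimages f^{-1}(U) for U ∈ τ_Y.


f IS continuous.

Compute f^{-1}(U) for each U ∈ τ_Y:
  U = ∅: f^{-1}(U) = ∅ ∈ τ_X ✓.
  U = {x2}: f^{-1}(U) = ∅ ∈ τ_X ✓.
  U = {x1, x3}: f^{-1}(U) = {α, β, γ} ∈ τ_X ✓.
  U = {x1, x2, x3}: f^{-1}(U) = {α, β, γ} ∈ τ_X ✓.
Every preimage lies in τ_X, so f IS continuous.


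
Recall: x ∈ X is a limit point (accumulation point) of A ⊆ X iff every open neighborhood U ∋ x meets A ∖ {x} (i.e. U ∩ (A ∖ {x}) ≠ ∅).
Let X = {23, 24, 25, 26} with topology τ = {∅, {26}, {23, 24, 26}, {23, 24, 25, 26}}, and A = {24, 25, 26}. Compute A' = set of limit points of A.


A' = {23, 24, 25}

For each x ∈ X, list the open sets U ∈ τ with x ∈ U, then check whether U ∩ (A ∖ {x}) ≠ ∅ for every such U.
  x = 23: opens ∋ x are {23, 24, 26}, {23, 24, 25, 26}; each meets A ∖ {23}, so x IS a limit point.
  x = 24: opens ∋ x are {23, 24, 26}, {23, 24, 25, 26}; each meets A ∖ {24}, so x IS a limit point.
  x = 25: opens ∋ x are {23, 24, 25, 26}; each meets A ∖ {25}, so x IS a limit point.
  x = 26: open {26} ∋ x has {26} ∩ (A ∖ {26}) = ∅, so x is NOT a limit point.
Collecting: A' = {23, 24, 25}.


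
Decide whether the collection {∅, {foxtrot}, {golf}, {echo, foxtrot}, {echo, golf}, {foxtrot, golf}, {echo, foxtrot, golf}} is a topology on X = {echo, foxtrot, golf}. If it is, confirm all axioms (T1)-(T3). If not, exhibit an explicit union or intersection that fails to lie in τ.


τ is NOT a topology on X.

Axiom (T1): ∅ ∈ τ? Yes; X ∈ τ? Yes.
Axiom (T2/T3): check pairwise unions and intersections of members of τ.
Counterexample for (T3): {echo, foxtrot} ∩ {echo, golf} = {echo} ∉ τ. Therefore τ is NOT a topology.


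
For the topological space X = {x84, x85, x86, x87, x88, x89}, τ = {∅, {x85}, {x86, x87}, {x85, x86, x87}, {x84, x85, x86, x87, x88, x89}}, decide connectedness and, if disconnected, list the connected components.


(X, τ) is connected.

Find clopen sets (U ∈ τ with X ∖ U ∈ τ):
  U = ∅, X ∖ U = {x84, x85, x86, x87, x88, x89} — both open, so U is clopen.
  U = {x84, x85, x86, x87, x88, x89}, X ∖ U = ∅ — both open, so U is clopen.
Only trivial clopens (∅ and X) exist, so (X, τ) is connected.
Compute connected components by grouping points that agree on all clopens:
  component: {x84, x85, x86, x87, x88, x89}


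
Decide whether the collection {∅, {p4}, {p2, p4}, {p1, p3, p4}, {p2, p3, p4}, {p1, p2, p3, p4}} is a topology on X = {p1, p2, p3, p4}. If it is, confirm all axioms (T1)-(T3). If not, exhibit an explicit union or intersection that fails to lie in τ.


τ is NOT a topology on X.

Axiom (T1): ∅ ∈ τ? Yes; X ∈ τ? Yes.
Axiom (T2/T3): check pairwise unions and intersections of members of τ.
Counterexample for (T3): {p1, p3, p4} ∩ {p2, p3, p4} = {p3, p4} ∉ τ. Therefore τ is NOT a topology.


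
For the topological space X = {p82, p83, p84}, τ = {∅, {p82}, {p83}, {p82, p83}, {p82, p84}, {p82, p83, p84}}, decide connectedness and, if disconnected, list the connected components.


(X, τ) is disconnected; components = [{p83}, {p82, p84}].

Find clopen sets (U ∈ τ with X ∖ U ∈ τ):
  U = ∅, X ∖ U = {p82, p83, p84} — both open, so U is clopen.
  U = {p83}, X ∖ U = {p82, p84} — both open, so U is clopen.
  U = {p82, p84}, X ∖ U = {p83} — both open, so U is clopen.
  U = {p82, p83, p84}, X ∖ U = ∅ — both open, so U is clopen.
Nontrivial clopen(s) exist: e.g. {p82, p84}. So (X, τ) is disconnected.
Compute connected components by grouping points that agree on all clopens:
  component: {p83}
  component: {p82, p84}


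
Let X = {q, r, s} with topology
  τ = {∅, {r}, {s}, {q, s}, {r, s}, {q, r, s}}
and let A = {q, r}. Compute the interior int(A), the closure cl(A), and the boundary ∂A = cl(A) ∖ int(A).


int(A) = {r}, cl(A) = {q, r}, ∂A = {q}.

Closed sets in (X, τ) are complements of opens:
  closed(X, τ) = {∅, {q}, {r}, {q, r}, {q, s}, {q, r, s}}.
int(A) = ⋃ {U ∈ τ : U ⊆ A}. Opens contained in A: ∅, {r}.
Taking the union of these: int(A) = {r}.
cl(A) = ⋂ {C closed : A ⊆ C}. Closed sets containing A: {q, r}, {q, r, s}.
Intersecting these: cl(A) = {q, r}.
∂A = cl(A) ∖ int(A) = {q, r} ∖ {r} = {q}.


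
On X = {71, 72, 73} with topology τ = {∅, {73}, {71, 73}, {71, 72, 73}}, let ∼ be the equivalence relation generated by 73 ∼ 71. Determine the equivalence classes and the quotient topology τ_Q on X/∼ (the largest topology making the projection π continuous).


X/∼ = {[71=73], [72]}; |τ_Q| = 3.

Equivalence classes: [71=73], [72].
Quotient map π: X → X/∼ sends 71 ↦ [71=73], 72 ↦ [72], 73 ↦ [71=73].
For each subset V ⊆ X/∼, compute π^{-1}(V) ⊆ X and check whether π^{-1}(V) ∈ τ. V is open in τ_Q iff π^{-1}(V) ∈ τ.
  V = {}: π^{-1}(V) = ∅ ∈ τ ✓.
  V = {[71=73]}: π^{-1}(V) = {71, 73} ∈ τ ✓.
  V = {[72]}: π^{-1}(V) = {72} ∉ τ ✗.
  V = {[71=73], [72]}: π^{-1}(V) = {71, 72, 73} ∈ τ ✓.
Open sets in the quotient: τ_Q = {{}, {[71=73]}, {[71=73], [72]}} (3 elements).


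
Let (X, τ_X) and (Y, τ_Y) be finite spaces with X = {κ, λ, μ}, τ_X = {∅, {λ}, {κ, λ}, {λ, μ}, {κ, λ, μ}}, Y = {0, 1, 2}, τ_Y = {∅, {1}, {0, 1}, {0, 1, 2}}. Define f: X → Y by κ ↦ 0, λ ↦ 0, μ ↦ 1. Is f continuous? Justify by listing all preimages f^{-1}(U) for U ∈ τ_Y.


f is NOT continuous.

Compute f^{-1}(U) for each U ∈ τ_Y:
  U = ∅: f^{-1}(U) = ∅ ∈ τ_X ✓.
  U = {1}: f^{-1}(U) = {μ} ∉ τ_X ✗.
  U = {0, 1}: f^{-1}(U) = {κ, λ, μ} ∈ τ_X ✓.
  U = {0, 1, 2}: f^{-1}(U) = {κ, λ, μ} ∈ τ_X ✓.
Found U = {1} with f^{-1}(U) = {μ} not in τ_X. Therefore f is NOT continuous.


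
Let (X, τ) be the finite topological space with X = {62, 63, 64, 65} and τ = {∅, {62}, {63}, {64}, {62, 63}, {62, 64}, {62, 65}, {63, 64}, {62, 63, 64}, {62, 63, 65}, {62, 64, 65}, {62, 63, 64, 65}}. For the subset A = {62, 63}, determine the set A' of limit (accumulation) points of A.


A' = {65}

For each x ∈ X, list the open sets U ∈ τ with x ∈ U, then check whether U ∩ (A ∖ {x}) ≠ ∅ for every such U.
  x = 62: open {62} ∋ x has {62} ∩ (A ∖ {62}) = ∅, so x is NOT a limit point.
  x = 63: open {63} ∋ x has {63} ∩ (A ∖ {63}) = ∅, so x is NOT a limit point.
  x = 64: open {64} ∋ x has {64} ∩ (A ∖ {64}) = ∅, so x is NOT a limit point.
  x = 65: opens ∋ x are {62, 65}, {62, 63, 65}, {62, 64, 65}, {62, 63, 64, 65}; each meets A ∖ {65}, so x IS a limit point.
Collecting: A' = {65}.


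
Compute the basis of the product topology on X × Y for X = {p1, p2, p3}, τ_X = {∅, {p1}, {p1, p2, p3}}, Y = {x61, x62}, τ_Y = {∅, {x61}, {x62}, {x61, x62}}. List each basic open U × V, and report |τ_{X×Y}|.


Basis B = {∅ × ∅, {p1} × {x61}, {p1} × {x62}, {p1} × {x61, x62}, {p1, p2, p3} × {x61}, {p1, p2, p3} × {x62}, {p1, p2, p3} × {x61, x62}}; |τ_{X×Y}| = 9.

Enumerate products U × V with U ∈ τ_X, V ∈ τ_Y (deduplicated):
  ∅ × ∅ = {} (∅)
  {p1} × {x61} = {(p1,x61)}
  {p1} × {x62} = {(p1,x62)}
  {p1} × {x61, x62} = {(p1,x61), (p1,x62)}
  {p1, p2, p3} × {x61} = {(p1,x61), (p2,x61), (p3,x61)}
  {p1, p2, p3} × {x62} = {(p1,x62), (p2,x62), (p3,x62)}
  {p1, p2, p3} × {x61, x62} = {(p1,x61), (p1,x62), (p2,x61), (p2,x62), (p3,x61), (p3,x62)}
These 7 distinct sets form the basis B.
Close under arbitrary unions to get τ_{X×Y}; counting gives |τ_{X×Y}| = 9.


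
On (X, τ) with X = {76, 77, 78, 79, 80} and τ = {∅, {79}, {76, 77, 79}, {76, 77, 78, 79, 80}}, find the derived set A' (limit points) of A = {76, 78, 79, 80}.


A' = {76, 77, 78, 80}

For each x ∈ X, list the open sets U ∈ τ with x ∈ U, then check whether U ∩ (A ∖ {x}) ≠ ∅ for every such U.
  x = 76: opens ∋ x are {76, 77, 79}, {76, 77, 78, 79, 80}; each meets A ∖ {76}, so x IS a limit point.
  x = 77: opens ∋ x are {76, 77, 79}, {76, 77, 78, 79, 80}; each meets A ∖ {77}, so x IS a limit point.
  x = 78: opens ∋ x are {76, 77, 78, 79, 80}; each meets A ∖ {78}, so x IS a limit point.
  x = 79: open {79} ∋ x has {79} ∩ (A ∖ {79}) = ∅, so x is NOT a limit point.
  x = 80: opens ∋ x are {76, 77, 78, 79, 80}; each meets A ∖ {80}, so x IS a limit point.
Collecting: A' = {76, 77, 78, 80}.


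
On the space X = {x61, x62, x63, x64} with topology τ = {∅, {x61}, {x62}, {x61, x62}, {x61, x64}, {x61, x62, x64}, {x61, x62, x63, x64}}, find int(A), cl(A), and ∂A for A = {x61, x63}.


int(A) = {x61}, cl(A) = {x61, x63, x64}, ∂A = {x63, x64}.

Closed sets in (X, τ) are complements of opens:
  closed(X, τ) = {∅, {x63}, {x62, x63}, {x63, x64}, {x61, x63, x64}, {x62, x63, x64}, {x61, x62, x63, x64}}.
int(A) = ⋃ {U ∈ τ : U ⊆ A}. Opens contained in A: ∅, {x61}.
Taking the union of these: int(A) = {x61}.
cl(A) = ⋂ {C closed : A ⊆ C}. Closed sets containing A: {x61, x63, x64}, {x61, x62, x63, x64}.
Intersecting these: cl(A) = {x61, x63, x64}.
∂A = cl(A) ∖ int(A) = {x61, x63, x64} ∖ {x61} = {x63, x64}.


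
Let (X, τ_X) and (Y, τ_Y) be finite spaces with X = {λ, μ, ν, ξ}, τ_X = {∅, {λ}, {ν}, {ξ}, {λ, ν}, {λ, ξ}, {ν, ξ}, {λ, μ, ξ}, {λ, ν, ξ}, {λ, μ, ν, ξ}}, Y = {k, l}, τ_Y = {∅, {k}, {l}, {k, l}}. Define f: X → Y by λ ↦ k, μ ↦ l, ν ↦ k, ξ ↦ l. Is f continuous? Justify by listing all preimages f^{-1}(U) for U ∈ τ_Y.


f is NOT continuous.

Compute f^{-1}(U) for each U ∈ τ_Y:
  U = ∅: f^{-1}(U) = ∅ ∈ τ_X ✓.
  U = {k}: f^{-1}(U) = {λ, ν} ∈ τ_X ✓.
  U = {l}: f^{-1}(U) = {μ, ξ} ∉ τ_X ✗.
  U = {k, l}: f^{-1}(U) = {λ, μ, ν, ξ} ∈ τ_X ✓.
Found U = {l} with f^{-1}(U) = {μ, ξ} not in τ_X. Therefore f is NOT continuous.


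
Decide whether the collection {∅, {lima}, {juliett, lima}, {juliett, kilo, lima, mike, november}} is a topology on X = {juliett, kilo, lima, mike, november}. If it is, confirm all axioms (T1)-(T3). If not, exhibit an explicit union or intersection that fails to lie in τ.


τ IS a topology on X.

Axiom (T1): ∅ ∈ τ? Yes; X ∈ τ? Yes.
Axiom (T2/T3): check pairwise unions and intersections of members of τ.
All pairwise intersections and unions checked — each lies in τ. Therefore τ satisfies (T1), (T2), (T3): it IS a topology on X.


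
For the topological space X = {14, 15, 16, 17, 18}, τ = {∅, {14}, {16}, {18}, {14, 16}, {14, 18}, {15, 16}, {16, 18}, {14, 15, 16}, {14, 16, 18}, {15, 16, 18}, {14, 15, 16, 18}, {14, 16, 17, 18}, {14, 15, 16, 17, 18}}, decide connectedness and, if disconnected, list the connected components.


(X, τ) is connected.

Find clopen sets (U ∈ τ with X ∖ U ∈ τ):
  U = ∅, X ∖ U = {14, 15, 16, 17, 18} — both open, so U is clopen.
  U = {14, 15, 16, 17, 18}, X ∖ U = ∅ — both open, so U is clopen.
Only trivial clopens (∅ and X) exist, so (X, τ) is connected.
Compute connected components by grouping points that agree on all clopens:
  component: {14, 15, 16, 17, 18}


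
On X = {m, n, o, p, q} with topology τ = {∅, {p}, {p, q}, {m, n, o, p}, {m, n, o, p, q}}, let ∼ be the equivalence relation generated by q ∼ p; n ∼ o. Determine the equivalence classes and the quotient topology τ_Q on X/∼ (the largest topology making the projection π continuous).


X/∼ = {[m], [n=o], [p=q]}; |τ_Q| = 3.

Equivalence classes: [m], [n=o], [p=q].
Quotient map π: X → X/∼ sends m ↦ [m], n ↦ [n=o], o ↦ [n=o], p ↦ [p=q], q ↦ [p=q].
For each subset V ⊆ X/∼, compute π^{-1}(V) ⊆ X and check whether π^{-1}(V) ∈ τ. V is open in τ_Q iff π^{-1}(V) ∈ τ.
  V = {}: π^{-1}(V) = ∅ ∈ τ ✓.
  V = {[m]}: π^{-1}(V) = {m} ∉ τ ✗.
  V = {[n=o]}: π^{-1}(V) = {n, o} ∉ τ ✗.
  V = {[m], [n=o]}: π^{-1}(V) = {m, n, o} ∉ τ ✗.
  V = {[p=q]}: π^{-1}(V) = {p, q} ∈ τ ✓.
  V = {[m], [p=q]}: π^{-1}(V) = {m, p, q} ∉ τ ✗.
  V = {[n=o], [p=q]}: π^{-1}(V) = {n, o, p, q} ∉ τ ✗.
  V = {[m], [n=o], [p=q]}: π^{-1}(V) = {m, n, o, p, q} ∈ τ ✓.
Open sets in the quotient: τ_Q = {{}, {[p=q]}, {[m], [n=o], [p=q]}} (3 elements).


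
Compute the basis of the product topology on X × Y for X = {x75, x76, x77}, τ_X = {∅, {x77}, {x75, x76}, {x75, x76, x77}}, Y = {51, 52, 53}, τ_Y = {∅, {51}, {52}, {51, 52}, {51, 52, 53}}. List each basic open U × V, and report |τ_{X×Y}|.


Basis B = {∅ × ∅, {x77} × {51}, {x77} × {52}, {x75, x76} × {51}, {x75, x76} × {52}, {x77} × {51, 52}, {x75, x76, x77} × {51}, {x75, x76, x77} × {52}, {x77} × {51, 52, 53}, {x75, x76} × {51, 52}, {x75, x76} × {51, 52, 53}, {x75, x76, x77} × {51, 52}, {x75, x76, x77} × {51, 52, 53}}; |τ_{X×Y}| = 25.

Enumerate products U × V with U ∈ τ_X, V ∈ τ_Y (deduplicated):
  ∅ × ∅ = {} (∅)
  {x77} × {51} = {(x77,51)}
  {x77} × {52} = {(x77,52)}
  {x75, x76} × {51} = {(x75,51), (x76,51)}
  {x75, x76} × {52} = {(x75,52), (x76,52)}
  {x77} × {51, 52} = {(x77,51), (x77,52)}
  {x75, x76, x77} × {51} = {(x75,51), (x76,51), (x77,51)}
  {x75, x76, x77} × {52} = {(x75,52), (x76,52), (x77,52)}
  {x77} × {51, 52, 53} = {(x77,51), (x77,52), (x77,53)}
  {x75, x76} × {51, 52} = {(x75,51), (x75,52), (x76,51), (x76,52)}
  {x75, x76} × {51, 52, 53} = {(x75,51), (x75,52), (x75,53), (x76,51), (x76,52), (x76,53)}
  {x75, x76, x77} × {51, 52} = {(x75,51), (x75,52), (x76,51), (x76,52), (x77,51), (x77,52)}
  {x75, x76, x77} × {51, 52, 53} = {(x75,51), (x75,52), (x75,53), (x76,51), (x76,52), (x76,53), (x77,51), (x77,52), (x77,53)}
These 13 distinct sets form the basis B.
Close under arbitrary unions to get τ_{X×Y}; counting gives |τ_{X×Y}| = 25.


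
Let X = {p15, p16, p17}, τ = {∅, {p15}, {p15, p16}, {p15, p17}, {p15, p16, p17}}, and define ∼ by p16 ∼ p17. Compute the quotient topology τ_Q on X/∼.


X/∼ = {[p15], [p16=p17]}; |τ_Q| = 3.

Equivalence classes: [p15], [p16=p17].
Quotient map π: X → X/∼ sends p15 ↦ [p15], p16 ↦ [p16=p17], p17 ↦ [p16=p17].
For each subset V ⊆ X/∼, compute π^{-1}(V) ⊆ X and check whether π^{-1}(V) ∈ τ. V is open in τ_Q iff π^{-1}(V) ∈ τ.
  V = {}: π^{-1}(V) = ∅ ∈ τ ✓.
  V = {[p15]}: π^{-1}(V) = {p15} ∈ τ ✓.
  V = {[p16=p17]}: π^{-1}(V) = {p16, p17} ∉ τ ✗.
  V = {[p15], [p16=p17]}: π^{-1}(V) = {p15, p16, p17} ∈ τ ✓.
Open sets in the quotient: τ_Q = {{}, {[p15]}, {[p15], [p16=p17]}} (3 elements).


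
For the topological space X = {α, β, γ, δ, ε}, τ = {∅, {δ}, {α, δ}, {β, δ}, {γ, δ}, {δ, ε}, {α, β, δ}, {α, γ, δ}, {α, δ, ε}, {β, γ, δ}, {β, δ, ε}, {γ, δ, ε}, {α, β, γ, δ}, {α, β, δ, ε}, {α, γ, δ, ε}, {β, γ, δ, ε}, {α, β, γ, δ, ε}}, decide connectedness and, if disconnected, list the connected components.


(X, τ) is connected.

Find clopen sets (U ∈ τ with X ∖ U ∈ τ):
  U = ∅, X ∖ U = {α, β, γ, δ, ε} — both open, so U is clopen.
  U = {α, β, γ, δ, ε}, X ∖ U = ∅ — both open, so U is clopen.
Only trivial clopens (∅ and X) exist, so (X, τ) is connected.
Compute connected components by grouping points that agree on all clopens:
  component: {α, β, γ, δ, ε}


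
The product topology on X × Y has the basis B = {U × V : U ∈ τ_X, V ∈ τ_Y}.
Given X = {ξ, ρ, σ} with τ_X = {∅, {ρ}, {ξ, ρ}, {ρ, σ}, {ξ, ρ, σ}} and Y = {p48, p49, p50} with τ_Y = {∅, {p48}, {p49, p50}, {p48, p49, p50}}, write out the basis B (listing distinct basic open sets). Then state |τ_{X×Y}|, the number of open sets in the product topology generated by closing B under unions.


Basis B = {∅ × ∅, {ρ} × {p48}, {ξ, ρ} × {p48}, {ρ, σ} × {p48}, {ρ} × {p49, p50}, {ξ, ρ, σ} × {p48}, {ρ} × {p48, p49, p50}, {ξ, ρ} × {p49, p50}, {ρ, σ} × {p49, p50}, {ξ, ρ} × {p48, p49, p50}, {ξ, ρ, σ} × {p49, p50}, {ρ, σ} × {p48, p49, p50}, {ξ, ρ, σ} × {p48, p49, p50}}; |τ_{X×Y}| = 25.

Enumerate products U × V with U ∈ τ_X, V ∈ τ_Y (deduplicated):
  ∅ × ∅ = {} (∅)
  {ρ} × {p48} = {(ρ,p48)}
  {ξ, ρ} × {p48} = {(ξ,p48), (ρ,p48)}
  {ρ, σ} × {p48} = {(ρ,p48), (σ,p48)}
  {ρ} × {p49, p50} = {(ρ,p49), (ρ,p50)}
  {ξ, ρ, σ} × {p48} = {(ξ,p48), (ρ,p48), (σ,p48)}
  {ρ} × {p48, p49, p50} = {(ρ,p48), (ρ,p49), (ρ,p50)}
  {ξ, ρ} × {p49, p50} = {(ξ,p49), (ξ,p50), (ρ,p49), (ρ,p50)}
  {ρ, σ} × {p49, p50} = {(ρ,p49), (ρ,p50), (σ,p49), (σ,p50)}
  {ξ, ρ} × {p48, p49, p50} = {(ξ,p48), (ξ,p49), (ξ,p50), (ρ,p48), (ρ,p49), (ρ,p50)}
  {ξ, ρ, σ} × {p49, p50} = {(ξ,p49), (ξ,p50), (ρ,p49), (ρ,p50), (σ,p49), (σ,p50)}
  {ρ, σ} × {p48, p49, p50} = {(ρ,p48), (ρ,p49), (ρ,p50), (σ,p48), (σ,p49), (σ,p50)}
  {ξ, ρ, σ} × {p48, p49, p50} = {(ξ,p48), (ξ,p49), (ξ,p50), (ρ,p48), (ρ,p49), (ρ,p50), (σ,p48), (σ,p49), (σ,p50)}
These 13 distinct sets form the basis B.
Close under arbitrary unions to get τ_{X×Y}; counting gives |τ_{X×Y}| = 25.
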